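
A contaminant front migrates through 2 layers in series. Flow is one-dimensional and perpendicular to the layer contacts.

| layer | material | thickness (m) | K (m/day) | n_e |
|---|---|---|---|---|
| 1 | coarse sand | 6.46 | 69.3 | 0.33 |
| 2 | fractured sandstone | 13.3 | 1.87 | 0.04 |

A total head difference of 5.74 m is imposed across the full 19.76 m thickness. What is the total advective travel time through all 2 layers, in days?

With flow normal to the layers, continuity requires the same specific discharge q through every layer.
Σ(b_i/K_i) = 6.46/69.3 + 13.3/1.87 = 7.206 d.
q = Δh / Σ(b_i/K_i) = 5.74 / 7.206 = 0.7966 m/day.
In each layer the seepage velocity is v_i = q/n_i, so the layer transit time is t_i = b_i·n_i / q:
  layer 1 (coarse sand): t_1 = 6.46 × 0.33 / 0.7966 = 2.676 d
  layer 2 (fractured sandstone): t_2 = 13.3 × 0.04 / 0.7966 = 0.6678 d
Total t = Σ t_i = 3.344 days.

3.34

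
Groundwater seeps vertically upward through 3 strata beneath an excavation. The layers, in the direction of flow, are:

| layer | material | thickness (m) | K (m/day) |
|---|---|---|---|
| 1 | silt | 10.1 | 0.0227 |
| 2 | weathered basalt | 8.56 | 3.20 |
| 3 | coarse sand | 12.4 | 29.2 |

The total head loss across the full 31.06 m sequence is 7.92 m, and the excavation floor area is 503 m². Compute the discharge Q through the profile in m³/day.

8.89

Flow is perpendicular to layering, so the layers act in series and the equivalent K is the thickness-weighted harmonic mean.
Total thickness L = 10.1 + 8.56 + 12.4 = 31.06 m.
Σ(b_i/K_i) = 10.1/0.0227 + 8.56/3.20 + 12.4/29.2 = 448.0 d.
K_eq = L / Σ(b_i/K_i) = 31.06 / 448.0 = 0.06933 m/day.
Q = K_eq · A · (Δh/L) = 0.06933 × 503 × (7.92/31.06) = 8.892 m³/day.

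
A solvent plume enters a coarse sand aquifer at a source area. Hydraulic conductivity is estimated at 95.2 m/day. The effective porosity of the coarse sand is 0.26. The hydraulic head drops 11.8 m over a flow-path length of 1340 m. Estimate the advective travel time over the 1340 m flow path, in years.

Hydraulic gradient i = Δh / L = 11.8 / 1340 = 0.008806.
Darcy flux q = K · i = 95.20 × 0.008806 = 0.8383 m/day.
Seepage velocity v = q / n_e = 0.8383 / 0.26 = 3.224 m/day.
Travel time t = L / v = 1340 / 3.224 = 415.6 days = 1.138 years.

1.14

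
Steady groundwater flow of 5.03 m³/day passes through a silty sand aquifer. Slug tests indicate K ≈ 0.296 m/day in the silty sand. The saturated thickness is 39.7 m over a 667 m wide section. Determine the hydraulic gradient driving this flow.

0.000642

Cross-sectional area A = 667 × 39.7 = 26480 m².
From Q = K·A·i, i = Q / (K·A) = 5.03 / (0.2960 × 26480) = 0.0006417.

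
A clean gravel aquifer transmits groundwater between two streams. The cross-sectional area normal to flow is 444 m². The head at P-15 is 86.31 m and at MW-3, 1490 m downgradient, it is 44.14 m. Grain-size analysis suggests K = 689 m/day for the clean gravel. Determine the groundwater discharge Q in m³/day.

Hydraulic gradient i = (86.31 − 44.14) / 1490 = 42.17 / 1490 = 0.02830.
Darcy's law: Q = K · A · i = 689.0 × 444.0 × 0.02830 = 8658 m³/day.

8660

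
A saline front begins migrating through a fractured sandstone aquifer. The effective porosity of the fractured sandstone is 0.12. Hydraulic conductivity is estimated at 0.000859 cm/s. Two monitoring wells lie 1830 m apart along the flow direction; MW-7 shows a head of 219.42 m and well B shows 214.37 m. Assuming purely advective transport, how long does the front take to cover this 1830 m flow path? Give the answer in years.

Convert K: 0.000859 cm/s × 864 = 0.7422 m/day.
Hydraulic gradient i = (219.42 − 214.37) / 1830 = 5.05 / 1830 = 0.002760.
Darcy flux q = K · i = 0.7422 × 0.002760 = 0.002048 m/day.
Seepage velocity v = q / n_e = 0.002048 / 0.12 = 0.01707 m/day.
Travel time t = L / v = 1830 / 0.01707 = 1.072e+05 days = 293.6 years.

294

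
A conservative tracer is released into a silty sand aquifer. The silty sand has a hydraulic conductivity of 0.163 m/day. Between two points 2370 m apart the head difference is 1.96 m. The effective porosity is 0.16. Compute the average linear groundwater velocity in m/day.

Hydraulic gradient i = Δh / L = 1.96 / 2370 = 0.0008270.
Darcy flux q = K · i = 0.1630 × 0.0008270 = 0.0001348 m/day.
Seepage velocity v = q / n_e = 0.0001348 / 0.16 = 0.0008425 m/day.

0.000843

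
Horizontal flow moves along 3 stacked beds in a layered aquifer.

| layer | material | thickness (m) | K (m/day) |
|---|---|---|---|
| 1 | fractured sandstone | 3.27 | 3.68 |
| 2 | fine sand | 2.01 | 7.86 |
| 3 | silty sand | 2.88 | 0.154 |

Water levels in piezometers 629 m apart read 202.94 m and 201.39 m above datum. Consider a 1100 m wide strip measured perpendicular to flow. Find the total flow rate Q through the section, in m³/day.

76.6

Flow is parallel to layering, so each bed carries its own Darcy discharge and the transmissivities add.
Σ(K_i·b_i) = 3.68×3.27 + 7.86×2.01 + 0.154×2.88 = 28.28 m²/day.
Hydraulic gradient i = (202.94 − 201.39) / 629 = 1.55 / 629 = 0.002464.
Q = Σ(K_i·b_i) · W · i = 28.28 × 1100 × 0.002464 = 76.65 m³/day.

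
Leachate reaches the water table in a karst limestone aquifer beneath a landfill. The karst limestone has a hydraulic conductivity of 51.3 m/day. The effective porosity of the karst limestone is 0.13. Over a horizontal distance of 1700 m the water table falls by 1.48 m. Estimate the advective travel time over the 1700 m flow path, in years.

Hydraulic gradient i = Δh / L = 1.48 / 1700 = 0.0008706.
Darcy flux q = K · i = 51.30 × 0.0008706 = 0.04466 m/day.
Seepage velocity v = q / n_e = 0.04466 / 0.13 = 0.3435 m/day.
Travel time t = L / v = 1700 / 0.3435 = 4948 days = 13.55 years.

13.5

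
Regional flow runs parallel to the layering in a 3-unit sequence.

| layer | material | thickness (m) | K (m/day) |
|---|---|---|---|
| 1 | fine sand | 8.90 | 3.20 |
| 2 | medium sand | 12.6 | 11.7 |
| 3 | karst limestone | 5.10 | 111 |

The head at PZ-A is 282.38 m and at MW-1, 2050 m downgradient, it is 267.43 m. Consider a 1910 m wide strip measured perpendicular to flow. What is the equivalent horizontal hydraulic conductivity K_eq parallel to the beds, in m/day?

27.9

Flow is parallel to layering, so each bed carries its own Darcy discharge and the transmissivities add.
Σ(K_i·b_i) = 3.20×8.90 + 11.7×12.6 + 111×5.10 = 742.0 m²/day.
Total thickness b = 26.60 m, so K_eq = Σ(K_i·b_i)/b = 27.89 m/day.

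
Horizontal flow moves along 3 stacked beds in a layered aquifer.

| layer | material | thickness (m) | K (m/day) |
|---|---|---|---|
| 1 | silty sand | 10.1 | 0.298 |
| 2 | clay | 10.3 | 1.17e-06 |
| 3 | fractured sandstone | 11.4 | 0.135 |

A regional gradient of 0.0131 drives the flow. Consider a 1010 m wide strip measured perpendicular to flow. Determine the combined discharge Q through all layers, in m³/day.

60.2

Flow is parallel to layering, so each bed carries its own Darcy discharge and the transmissivities add.
Σ(K_i·b_i) = 0.298×10.1 + 1.17e-06×10.3 + 0.135×11.4 = 4.549 m²/day.
Hydraulic gradient i = 0.0131.
Q = Σ(K_i·b_i) · W · i = 4.549 × 1010 × 0.01310 = 60.19 m³/day.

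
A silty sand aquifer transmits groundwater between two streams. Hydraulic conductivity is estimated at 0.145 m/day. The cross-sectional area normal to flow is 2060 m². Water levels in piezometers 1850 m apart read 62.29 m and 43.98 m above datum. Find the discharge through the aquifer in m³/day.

2.96

Hydraulic gradient i = (62.29 − 43.98) / 1850 = 18.31 / 1850 = 0.009897.
Darcy's law: Q = K · A · i = 0.1450 × 2060 × 0.009897 = 2.956 m³/day.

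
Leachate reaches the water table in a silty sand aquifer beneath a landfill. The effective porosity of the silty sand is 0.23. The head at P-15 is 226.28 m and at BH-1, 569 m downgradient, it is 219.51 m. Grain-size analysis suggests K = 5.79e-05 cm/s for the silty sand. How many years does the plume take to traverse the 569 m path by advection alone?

602

Convert K: 5.79e-05 cm/s × 864 = 0.05003 m/day.
Hydraulic gradient i = (226.28 − 219.51) / 569 = 6.77 / 569 = 0.01190.
Darcy flux q = K · i = 0.05003 × 0.01190 = 0.0005952 m/day.
Seepage velocity v = q / n_e = 0.0005952 / 0.23 = 0.002588 m/day.
Travel time t = L / v = 569 / 0.002588 = 2.199e+05 days = 602.0 years.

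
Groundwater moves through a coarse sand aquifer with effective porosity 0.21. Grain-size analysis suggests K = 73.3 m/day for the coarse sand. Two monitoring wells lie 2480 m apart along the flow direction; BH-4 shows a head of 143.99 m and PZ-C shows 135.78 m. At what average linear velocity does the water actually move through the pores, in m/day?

Hydraulic gradient i = (143.99 − 135.78) / 2480 = 8.21 / 2480 = 0.003310.
Darcy flux q = K · i = 73.30 × 0.003310 = 0.2427 m/day.
Seepage velocity v = q / n_e = 0.2427 / 0.21 = 1.156 m/day.

1.16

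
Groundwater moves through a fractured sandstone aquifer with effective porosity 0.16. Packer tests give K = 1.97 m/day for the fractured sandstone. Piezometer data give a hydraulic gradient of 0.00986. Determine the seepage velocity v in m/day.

Hydraulic gradient i = 0.00986.
Darcy flux q = K · i = 1.970 × 0.009860 = 0.01942 m/day.
Seepage velocity v = q / n_e = 0.01942 / 0.16 = 0.1214 m/day.

0.121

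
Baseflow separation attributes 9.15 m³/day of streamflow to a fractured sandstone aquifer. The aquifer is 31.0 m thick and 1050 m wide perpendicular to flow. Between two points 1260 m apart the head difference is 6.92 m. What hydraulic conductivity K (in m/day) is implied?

0.0512

Cross-sectional area A = 1050 × 31.0 = 32550 m².
Hydraulic gradient i = Δh / L = 6.92 / 1260 = 0.005492.
From Q = K·A·i, K = Q / (A·i) = 9.15 / (32550 × 0.005492) = 0.05118 m/day.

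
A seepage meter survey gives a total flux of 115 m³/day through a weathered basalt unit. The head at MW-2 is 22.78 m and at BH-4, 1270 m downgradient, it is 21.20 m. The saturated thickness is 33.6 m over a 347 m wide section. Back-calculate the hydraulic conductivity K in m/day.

Cross-sectional area A = 347 × 33.6 = 11659 m².
Hydraulic gradient i = (22.78 − 21.20) / 1270 = 1.58 / 1270 = 0.001244.
From Q = K·A·i, K = Q / (A·i) = 115 / (11659 × 0.001244) = 7.928 m/day.

7.93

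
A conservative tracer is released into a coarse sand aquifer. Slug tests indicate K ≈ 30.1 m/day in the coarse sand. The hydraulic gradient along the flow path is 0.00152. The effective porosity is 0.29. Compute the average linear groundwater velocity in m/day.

0.158

Hydraulic gradient i = 0.00152.
Darcy flux q = K · i = 30.10 × 0.001520 = 0.04575 m/day.
Seepage velocity v = q / n_e = 0.04575 / 0.29 = 0.1578 m/day.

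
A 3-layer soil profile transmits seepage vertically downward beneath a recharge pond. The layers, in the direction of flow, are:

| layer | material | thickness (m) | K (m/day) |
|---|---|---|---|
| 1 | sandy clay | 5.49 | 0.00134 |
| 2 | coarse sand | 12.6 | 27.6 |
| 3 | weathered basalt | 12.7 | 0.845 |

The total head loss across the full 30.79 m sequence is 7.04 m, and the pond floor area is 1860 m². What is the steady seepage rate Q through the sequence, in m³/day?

3.18

Flow is perpendicular to layering, so the layers act in series and the equivalent K is the thickness-weighted harmonic mean.
Total thickness L = 5.49 + 12.6 + 12.7 = 30.79 m.
Σ(b_i/K_i) = 5.49/0.00134 + 12.6/27.6 + 12.7/0.845 = 4113 d.
K_eq = L / Σ(b_i/K_i) = 30.79 / 4113 = 0.007487 m/day.
Q = K_eq · A · (Δh/L) = 0.007487 × 1860 × (7.04/30.79) = 3.184 m³/day.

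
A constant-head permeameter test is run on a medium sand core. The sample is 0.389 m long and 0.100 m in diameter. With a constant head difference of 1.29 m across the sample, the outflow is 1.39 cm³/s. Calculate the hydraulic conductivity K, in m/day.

4.61

Cross-sectional area A = π·(d/2)² = π × (0.100/2)² = 0.007854 m².
Convert discharge: 1.39 cm³/s = 1.390e-06 m³/s.
Darcy's law rearranged: K = Q·L / (A·Δh) = 1.390e-06 × 0.389 / (0.007854 × 1.29) = 5.337e-05 m/s = 4.611 m/day.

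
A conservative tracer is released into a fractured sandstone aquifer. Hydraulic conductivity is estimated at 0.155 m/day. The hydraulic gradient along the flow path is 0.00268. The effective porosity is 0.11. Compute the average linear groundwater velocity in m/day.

0.00378

Hydraulic gradient i = 0.00268.
Darcy flux q = K · i = 0.1550 × 0.002680 = 0.0004154 m/day.
Seepage velocity v = q / n_e = 0.0004154 / 0.11 = 0.003776 m/day.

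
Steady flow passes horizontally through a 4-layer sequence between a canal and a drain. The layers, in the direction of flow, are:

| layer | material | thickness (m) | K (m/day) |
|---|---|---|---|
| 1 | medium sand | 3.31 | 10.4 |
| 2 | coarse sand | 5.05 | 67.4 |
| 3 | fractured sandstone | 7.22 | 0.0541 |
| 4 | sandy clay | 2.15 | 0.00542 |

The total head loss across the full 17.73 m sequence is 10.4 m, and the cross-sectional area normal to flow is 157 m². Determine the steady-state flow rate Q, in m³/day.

Flow is perpendicular to layering, so the layers act in series and the equivalent K is the thickness-weighted harmonic mean.
Total thickness L = 3.31 + 5.05 + 7.22 + 2.15 = 17.73 m.
Σ(b_i/K_i) = 3.31/10.4 + 5.05/67.4 + 7.22/0.0541 + 2.15/0.00542 = 530.5 d.
K_eq = L / Σ(b_i/K_i) = 17.73 / 530.5 = 0.03342 m/day.
Q = K_eq · A · (Δh/L) = 0.03342 × 157 × (10.4/17.73) = 3.078 m³/day.

3.08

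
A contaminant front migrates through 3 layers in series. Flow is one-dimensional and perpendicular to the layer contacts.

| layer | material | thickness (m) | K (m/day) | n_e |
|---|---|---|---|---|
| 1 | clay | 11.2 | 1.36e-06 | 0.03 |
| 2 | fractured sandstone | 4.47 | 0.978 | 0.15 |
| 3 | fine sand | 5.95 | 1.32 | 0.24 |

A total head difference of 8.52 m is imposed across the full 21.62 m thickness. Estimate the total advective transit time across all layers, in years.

6440

With flow normal to the layers, continuity requires the same specific discharge q through every layer.
Σ(b_i/K_i) = 11.2/1.36e-06 + 4.47/0.978 + 5.95/1.32 = 8.235e+06 d.
q = Δh / Σ(b_i/K_i) = 8.52 / 8.235e+06 = 1.035e-06 m/day.
In each layer the seepage velocity is v_i = q/n_i, so the layer transit time is t_i = b_i·n_i / q:
  layer 1 (clay): t_1 = 11.2 × 0.03 / 1.035e-06 = 3.248e+05 d
  layer 2 (fractured sandstone): t_2 = 4.47 × 0.15 / 1.035e-06 = 6.481e+05 d
  layer 3 (fine sand): t_3 = 5.95 × 0.24 / 1.035e-06 = 1.380e+06 d
Total t = Σ t_i = 2.353e+06 days = 6443 years.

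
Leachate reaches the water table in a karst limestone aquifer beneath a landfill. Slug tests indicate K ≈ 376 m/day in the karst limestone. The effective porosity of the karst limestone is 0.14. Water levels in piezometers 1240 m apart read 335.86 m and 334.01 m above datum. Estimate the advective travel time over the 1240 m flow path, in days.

Hydraulic gradient i = (335.86 − 334.01) / 1240 = 1.85 / 1240 = 0.001492.
Darcy flux q = K · i = 376.0 × 0.001492 = 0.5610 m/day.
Seepage velocity v = q / n_e = 0.5610 / 0.14 = 4.007 m/day.
Travel time t = L / v = 1240 / 4.007 = 309.5 days.

309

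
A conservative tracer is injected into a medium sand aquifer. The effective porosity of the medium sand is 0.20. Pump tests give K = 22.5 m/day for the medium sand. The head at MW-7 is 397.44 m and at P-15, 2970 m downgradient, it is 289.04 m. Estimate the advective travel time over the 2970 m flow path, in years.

Hydraulic gradient i = (397.44 − 289.04) / 2970 = 108.4 / 2970 = 0.03650.
Darcy flux q = K · i = 22.50 × 0.03650 = 0.8212 m/day.
Seepage velocity v = q / n_e = 0.8212 / 0.20 = 4.106 m/day.
Travel time t = L / v = 2970 / 4.106 = 723.3 days = 1.980 years.

1.98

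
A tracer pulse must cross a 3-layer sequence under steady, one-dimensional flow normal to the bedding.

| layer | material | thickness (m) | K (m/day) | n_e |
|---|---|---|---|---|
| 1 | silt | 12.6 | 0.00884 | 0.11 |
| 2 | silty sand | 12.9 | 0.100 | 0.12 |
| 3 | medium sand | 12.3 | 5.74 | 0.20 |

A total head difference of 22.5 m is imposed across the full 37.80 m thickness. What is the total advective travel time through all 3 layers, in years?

1.02

With flow normal to the layers, continuity requires the same specific discharge q through every layer.
Σ(b_i/K_i) = 12.6/0.00884 + 12.9/0.100 + 12.3/5.74 = 1556 d.
q = Δh / Σ(b_i/K_i) = 22.5 / 1556 = 0.01446 m/day.
In each layer the seepage velocity is v_i = q/n_i, so the layer transit time is t_i = b_i·n_i / q:
  layer 1 (silt): t_1 = 12.6 × 0.11 / 0.01446 = 95.88 d
  layer 2 (silty sand): t_2 = 12.9 × 0.12 / 0.01446 = 107.1 d
  layer 3 (medium sand): t_3 = 12.3 × 0.20 / 0.01446 = 170.2 d
Total t = Σ t_i = 373.1 days = 1.022 years.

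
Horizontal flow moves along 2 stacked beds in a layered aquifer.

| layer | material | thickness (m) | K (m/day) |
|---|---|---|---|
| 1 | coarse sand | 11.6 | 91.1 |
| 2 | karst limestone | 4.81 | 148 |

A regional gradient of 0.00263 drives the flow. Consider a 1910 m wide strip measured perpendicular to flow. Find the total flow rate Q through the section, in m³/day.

8880

Flow is parallel to layering, so each bed carries its own Darcy discharge and the transmissivities add.
Σ(K_i·b_i) = 91.1×11.6 + 148×4.81 = 1769 m²/day.
Hydraulic gradient i = 0.00263.
Q = Σ(K_i·b_i) · W · i = 1769 × 1910 × 0.002630 = 8884 m³/day.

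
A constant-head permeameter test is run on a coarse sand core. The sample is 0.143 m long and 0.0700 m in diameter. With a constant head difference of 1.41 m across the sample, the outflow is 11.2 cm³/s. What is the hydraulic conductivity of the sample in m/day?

25.5

Cross-sectional area A = π·(d/2)² = π × (0.0700/2)² = 0.003848 m².
Convert discharge: 11.2 cm³/s = 1.120e-05 m³/s.
Darcy's law rearranged: K = Q·L / (A·Δh) = 1.120e-05 × 0.143 / (0.003848 × 1.41) = 0.0002952 m/s = 25.50 m/day.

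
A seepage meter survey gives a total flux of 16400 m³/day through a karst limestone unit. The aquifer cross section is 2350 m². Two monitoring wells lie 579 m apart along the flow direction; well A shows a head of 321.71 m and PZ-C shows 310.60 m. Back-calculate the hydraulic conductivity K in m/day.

364

Hydraulic gradient i = (321.71 − 310.60) / 579 = 11.11 / 579 = 0.01919.
From Q = K·A·i, K = Q / (A·i) = 16400 / (2350 × 0.01919) = 363.7 m/day.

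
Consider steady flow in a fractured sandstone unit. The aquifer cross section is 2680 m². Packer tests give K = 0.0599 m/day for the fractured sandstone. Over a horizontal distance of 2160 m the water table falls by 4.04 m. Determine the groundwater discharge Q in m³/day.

0.300

Hydraulic gradient i = Δh / L = 4.04 / 2160 = 0.001870.
Darcy's law: Q = K · A · i = 0.05990 × 2680 × 0.001870 = 0.3003 m³/day.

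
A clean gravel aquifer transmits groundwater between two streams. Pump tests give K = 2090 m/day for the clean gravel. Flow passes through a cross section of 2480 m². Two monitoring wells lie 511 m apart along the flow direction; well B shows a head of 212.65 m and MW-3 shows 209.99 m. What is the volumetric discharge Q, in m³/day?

27000

Hydraulic gradient i = (212.65 − 209.99) / 511 = 2.66 / 511 = 0.005205.
Darcy's law: Q = K · A · i = 2090 × 2480 × 0.005205 = 26981 m³/day.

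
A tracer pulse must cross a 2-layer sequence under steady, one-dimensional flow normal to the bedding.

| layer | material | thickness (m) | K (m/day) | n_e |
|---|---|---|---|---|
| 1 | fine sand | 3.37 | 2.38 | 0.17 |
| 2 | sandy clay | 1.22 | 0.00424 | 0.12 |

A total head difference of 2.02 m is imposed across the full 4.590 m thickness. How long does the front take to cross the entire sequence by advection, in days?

With flow normal to the layers, continuity requires the same specific discharge q through every layer.
Σ(b_i/K_i) = 3.37/2.38 + 1.22/0.00424 = 289.2 d.
q = Δh / Σ(b_i/K_i) = 2.02 / 289.2 = 0.006986 m/day.
In each layer the seepage velocity is v_i = q/n_i, so the layer transit time is t_i = b_i·n_i / q:
  layer 1 (fine sand): t_1 = 3.37 × 0.17 / 0.006986 = 82.01 d
  layer 2 (sandy clay): t_2 = 1.22 × 0.12 / 0.006986 = 20.96 d
Total t = Σ t_i = 103.0 days.

103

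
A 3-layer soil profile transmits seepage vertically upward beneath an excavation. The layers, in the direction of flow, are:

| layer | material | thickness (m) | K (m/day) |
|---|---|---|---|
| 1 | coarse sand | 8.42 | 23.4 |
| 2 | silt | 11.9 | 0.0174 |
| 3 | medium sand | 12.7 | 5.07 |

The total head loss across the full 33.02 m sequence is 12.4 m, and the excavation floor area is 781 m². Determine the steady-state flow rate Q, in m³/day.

14.1

Flow is perpendicular to layering, so the layers act in series and the equivalent K is the thickness-weighted harmonic mean.
Total thickness L = 8.42 + 11.9 + 12.7 = 33.02 m.
Σ(b_i/K_i) = 8.42/23.4 + 11.9/0.0174 + 12.7/5.07 = 686.8 d.
K_eq = L / Σ(b_i/K_i) = 33.02 / 686.8 = 0.04808 m/day.
Q = K_eq · A · (Δh/L) = 0.04808 × 781 × (12.4/33.02) = 14.10 m³/day.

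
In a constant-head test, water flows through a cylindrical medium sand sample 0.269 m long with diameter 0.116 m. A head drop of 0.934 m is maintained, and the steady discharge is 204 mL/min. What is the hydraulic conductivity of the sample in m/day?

Cross-sectional area A = π·(d/2)² = π × (0.116/2)² = 0.01057 m².
Convert discharge: 204 mL/min = 3.400e-06 m³/s.
Darcy's law rearranged: K = Q·L / (A·Δh) = 3.400e-06 × 0.269 / (0.01057 × 0.934) = 9.266e-05 m/s = 8.006 m/day.

8.01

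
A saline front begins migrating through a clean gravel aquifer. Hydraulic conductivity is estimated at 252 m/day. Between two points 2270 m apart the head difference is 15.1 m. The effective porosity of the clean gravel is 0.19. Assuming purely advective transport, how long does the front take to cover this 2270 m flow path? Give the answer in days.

257

Hydraulic gradient i = Δh / L = 15.1 / 2270 = 0.006652.
Darcy flux q = K · i = 252.0 × 0.006652 = 1.676 m/day.
Seepage velocity v = q / n_e = 1.676 / 0.19 = 8.823 m/day.
Travel time t = L / v = 2270 / 8.823 = 257.3 days.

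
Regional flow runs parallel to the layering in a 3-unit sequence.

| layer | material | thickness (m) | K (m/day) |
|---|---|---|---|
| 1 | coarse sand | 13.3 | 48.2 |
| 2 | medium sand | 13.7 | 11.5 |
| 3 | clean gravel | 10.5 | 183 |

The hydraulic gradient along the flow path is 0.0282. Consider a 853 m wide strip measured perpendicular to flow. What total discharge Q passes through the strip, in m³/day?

Flow is parallel to layering, so each bed carries its own Darcy discharge and the transmissivities add.
Σ(K_i·b_i) = 48.2×13.3 + 11.5×13.7 + 183×10.5 = 2720 m²/day.
Hydraulic gradient i = 0.0282.
Q = Σ(K_i·b_i) · W · i = 2720 × 853 × 0.02820 = 65431 m³/day.

65400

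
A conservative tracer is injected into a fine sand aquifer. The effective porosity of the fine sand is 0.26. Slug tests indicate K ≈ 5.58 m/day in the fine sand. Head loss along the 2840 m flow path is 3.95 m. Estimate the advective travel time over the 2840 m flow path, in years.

Hydraulic gradient i = Δh / L = 3.95 / 2840 = 0.001391.
Darcy flux q = K · i = 5.580 × 0.001391 = 0.007761 m/day.
Seepage velocity v = q / n_e = 0.007761 / 0.26 = 0.02985 m/day.
Travel time t = L / v = 2840 / 0.02985 = 95143 days = 260.5 years.

260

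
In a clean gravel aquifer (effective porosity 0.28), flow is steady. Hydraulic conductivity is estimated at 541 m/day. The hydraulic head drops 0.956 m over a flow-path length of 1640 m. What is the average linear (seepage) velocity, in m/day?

Hydraulic gradient i = Δh / L = 0.956 / 1640 = 0.0005829.
Darcy flux q = K · i = 541.0 × 0.0005829 = 0.3154 m/day.
Seepage velocity v = q / n_e = 0.3154 / 0.28 = 1.126 m/day.

1.13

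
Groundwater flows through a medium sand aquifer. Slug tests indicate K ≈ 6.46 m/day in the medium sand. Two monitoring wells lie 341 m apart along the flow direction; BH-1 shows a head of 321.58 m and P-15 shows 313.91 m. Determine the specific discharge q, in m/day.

0.145

Hydraulic gradient i = (321.58 − 313.91) / 341 = 7.67 / 341 = 0.02249.
Specific discharge q = K · i = 6.460 × 0.02249 = 0.1453 m/day.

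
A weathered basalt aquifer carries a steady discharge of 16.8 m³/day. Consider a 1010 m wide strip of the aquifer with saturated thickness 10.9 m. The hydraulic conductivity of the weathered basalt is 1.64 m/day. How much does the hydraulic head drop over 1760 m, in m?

Cross-sectional area A = 1010 × 10.9 = 11009 m².
From Q = K·A·i, i = Q / (K·A) = 16.8 / (1.640 × 11009) = 0.0009305.
Head loss Δh = i · L = 0.0009305 × 1760 = 1.638 m.

1.64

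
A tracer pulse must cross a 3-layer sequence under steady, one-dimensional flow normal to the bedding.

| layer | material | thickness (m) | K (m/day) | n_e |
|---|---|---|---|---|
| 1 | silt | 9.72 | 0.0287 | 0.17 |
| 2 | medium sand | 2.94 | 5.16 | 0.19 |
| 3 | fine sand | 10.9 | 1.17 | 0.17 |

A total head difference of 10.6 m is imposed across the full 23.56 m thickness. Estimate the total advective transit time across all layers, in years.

0.366

With flow normal to the layers, continuity requires the same specific discharge q through every layer.
Σ(b_i/K_i) = 9.72/0.0287 + 2.94/5.16 + 10.9/1.17 = 348.6 d.
q = Δh / Σ(b_i/K_i) = 10.6 / 348.6 = 0.03041 m/day.
In each layer the seepage velocity is v_i = q/n_i, so the layer transit time is t_i = b_i·n_i / q:
  layer 1 (silt): t_1 = 9.72 × 0.17 / 0.03041 = 54.34 d
  layer 2 (medium sand): t_2 = 2.94 × 0.19 / 0.03041 = 18.37 d
  layer 3 (fine sand): t_3 = 10.9 × 0.17 / 0.03041 = 60.93 d
Total t = Σ t_i = 133.6 days = 0.3659 years.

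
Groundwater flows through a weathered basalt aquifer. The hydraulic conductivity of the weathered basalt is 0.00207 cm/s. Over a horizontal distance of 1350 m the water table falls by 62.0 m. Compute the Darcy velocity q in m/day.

Convert K: 0.00207 cm/s × 864 = 1.788 m/day.
Hydraulic gradient i = Δh / L = 62.0 / 1350 = 0.04593.
Specific discharge q = K · i = 1.788 × 0.04593 = 0.08214 m/day.

0.0821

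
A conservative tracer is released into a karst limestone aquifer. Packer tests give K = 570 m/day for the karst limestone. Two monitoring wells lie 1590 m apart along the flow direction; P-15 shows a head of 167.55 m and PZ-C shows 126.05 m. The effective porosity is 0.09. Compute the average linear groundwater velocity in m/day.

165

Hydraulic gradient i = (167.55 − 126.05) / 1590 = 41.5 / 1590 = 0.02610.
Darcy flux q = K · i = 570.0 × 0.02610 = 14.88 m/day.
Seepage velocity v = q / n_e = 14.88 / 0.09 = 165.3 m/day.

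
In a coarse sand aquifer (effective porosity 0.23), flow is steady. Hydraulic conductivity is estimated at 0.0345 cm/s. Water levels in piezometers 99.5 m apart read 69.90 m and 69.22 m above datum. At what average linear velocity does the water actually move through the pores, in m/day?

0.886

Convert K: 0.0345 cm/s × 864 = 29.81 m/day.
Hydraulic gradient i = (69.90 − 69.22) / 99.5 = 0.68 / 99.5 = 0.006834.
Darcy flux q = K · i = 29.81 × 0.006834 = 0.2037 m/day.
Seepage velocity v = q / n_e = 0.2037 / 0.23 = 0.8857 m/day.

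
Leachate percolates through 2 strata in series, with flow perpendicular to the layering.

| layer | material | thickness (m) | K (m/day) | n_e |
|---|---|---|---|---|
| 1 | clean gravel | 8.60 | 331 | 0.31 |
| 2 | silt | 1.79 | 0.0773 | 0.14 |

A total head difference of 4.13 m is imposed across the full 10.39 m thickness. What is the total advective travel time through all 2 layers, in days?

16.4

With flow normal to the layers, continuity requires the same specific discharge q through every layer.
Σ(b_i/K_i) = 8.60/331 + 1.79/0.0773 = 23.18 d.
q = Δh / Σ(b_i/K_i) = 4.13 / 23.18 = 0.1782 m/day.
In each layer the seepage velocity is v_i = q/n_i, so the layer transit time is t_i = b_i·n_i / q:
  layer 1 (clean gravel): t_1 = 8.60 × 0.31 / 0.1782 = 14.96 d
  layer 2 (silt): t_2 = 1.79 × 0.14 / 0.1782 = 1.407 d
Total t = Σ t_i = 16.37 days.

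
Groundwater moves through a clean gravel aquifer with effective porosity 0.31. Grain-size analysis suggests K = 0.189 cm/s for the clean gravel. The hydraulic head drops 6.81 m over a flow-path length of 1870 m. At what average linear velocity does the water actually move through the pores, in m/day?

Convert K: 0.189 cm/s × 864 = 163.3 m/day.
Hydraulic gradient i = Δh / L = 6.81 / 1870 = 0.003642.
Darcy flux q = K · i = 163.3 × 0.003642 = 0.5947 m/day.
Seepage velocity v = q / n_e = 0.5947 / 0.31 = 1.918 m/day.

1.92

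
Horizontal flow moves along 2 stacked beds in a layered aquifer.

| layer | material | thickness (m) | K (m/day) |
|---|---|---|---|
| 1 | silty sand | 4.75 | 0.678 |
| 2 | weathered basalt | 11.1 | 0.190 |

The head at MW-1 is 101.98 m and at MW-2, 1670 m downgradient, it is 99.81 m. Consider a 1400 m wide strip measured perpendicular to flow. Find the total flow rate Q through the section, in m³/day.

Flow is parallel to layering, so each bed carries its own Darcy discharge and the transmissivities add.
Σ(K_i·b_i) = 0.678×4.75 + 0.190×11.1 = 5.330 m²/day.
Hydraulic gradient i = (101.98 − 99.81) / 1670 = 2.17 / 1670 = 0.001299.
Q = Σ(K_i·b_i) · W · i = 5.330 × 1400 × 0.001299 = 9.695 m³/day.

9.70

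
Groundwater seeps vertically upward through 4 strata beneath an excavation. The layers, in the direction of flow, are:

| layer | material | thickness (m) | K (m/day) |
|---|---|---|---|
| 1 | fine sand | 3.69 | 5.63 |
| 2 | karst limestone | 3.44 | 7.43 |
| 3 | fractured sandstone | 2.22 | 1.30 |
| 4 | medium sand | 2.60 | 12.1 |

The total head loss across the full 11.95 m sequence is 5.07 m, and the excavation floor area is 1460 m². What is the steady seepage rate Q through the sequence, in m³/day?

Flow is perpendicular to layering, so the layers act in series and the equivalent K is the thickness-weighted harmonic mean.
Total thickness L = 3.69 + 3.44 + 2.22 + 2.60 = 11.95 m.
Σ(b_i/K_i) = 3.69/5.63 + 3.44/7.43 + 2.22/1.30 + 2.60/12.1 = 3.041 d.
K_eq = L / Σ(b_i/K_i) = 11.95 / 3.041 = 3.930 m/day.
Q = K_eq · A · (Δh/L) = 3.930 × 1460 × (5.07/11.95) = 2434 m³/day.

2430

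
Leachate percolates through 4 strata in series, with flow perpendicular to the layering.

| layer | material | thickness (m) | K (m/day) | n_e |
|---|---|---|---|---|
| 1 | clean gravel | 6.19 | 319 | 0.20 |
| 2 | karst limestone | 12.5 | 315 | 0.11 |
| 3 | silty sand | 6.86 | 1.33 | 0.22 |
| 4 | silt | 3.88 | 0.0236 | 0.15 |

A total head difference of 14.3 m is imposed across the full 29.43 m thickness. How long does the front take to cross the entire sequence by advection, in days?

55.8

With flow normal to the layers, continuity requires the same specific discharge q through every layer.
Σ(b_i/K_i) = 6.19/319 + 12.5/315 + 6.86/1.33 + 3.88/0.0236 = 169.6 d.
q = Δh / Σ(b_i/K_i) = 14.3 / 169.6 = 0.08430 m/day.
In each layer the seepage velocity is v_i = q/n_i, so the layer transit time is t_i = b_i·n_i / q:
  layer 1 (clean gravel): t_1 = 6.19 × 0.20 / 0.08430 = 14.68 d
  layer 2 (karst limestone): t_2 = 12.5 × 0.11 / 0.08430 = 16.31 d
  layer 3 (silty sand): t_3 = 6.86 × 0.22 / 0.08430 = 17.90 d
  layer 4 (silt): t_4 = 3.88 × 0.15 / 0.08430 = 6.904 d
Total t = Σ t_i = 55.80 days.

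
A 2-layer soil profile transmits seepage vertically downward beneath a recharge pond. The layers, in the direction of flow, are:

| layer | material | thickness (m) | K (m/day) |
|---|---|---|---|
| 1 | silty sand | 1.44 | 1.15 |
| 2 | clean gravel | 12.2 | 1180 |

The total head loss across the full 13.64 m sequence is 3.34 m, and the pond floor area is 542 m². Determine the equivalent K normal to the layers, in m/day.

Flow is perpendicular to layering, so the layers act in series and the equivalent K is the thickness-weighted harmonic mean.
Total thickness L = 1.44 + 12.2 = 13.64 m.
Σ(b_i/K_i) = 1.44/1.15 + 12.2/1180 = 1.263 d.
K_eq = L / Σ(b_i/K_i) = 13.64 / 1.263 = 10.80 m/day.

10.8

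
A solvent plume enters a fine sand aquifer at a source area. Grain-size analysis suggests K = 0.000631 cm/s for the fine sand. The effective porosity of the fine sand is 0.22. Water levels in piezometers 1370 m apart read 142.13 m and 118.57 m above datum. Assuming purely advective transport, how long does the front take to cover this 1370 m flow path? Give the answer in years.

88.0

Convert K: 0.000631 cm/s × 864 = 0.5452 m/day.
Hydraulic gradient i = (142.13 − 118.57) / 1370 = 23.56 / 1370 = 0.01720.
Darcy flux q = K · i = 0.5452 × 0.01720 = 0.009376 m/day.
Seepage velocity v = q / n_e = 0.009376 / 0.22 = 0.04262 m/day.
Travel time t = L / v = 1370 / 0.04262 = 32147 days = 88.01 years.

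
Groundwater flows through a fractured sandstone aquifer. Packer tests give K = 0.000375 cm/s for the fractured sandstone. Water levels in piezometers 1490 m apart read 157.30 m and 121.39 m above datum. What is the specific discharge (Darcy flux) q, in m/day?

Convert K: 0.000375 cm/s × 864 = 0.3240 m/day.
Hydraulic gradient i = (157.30 − 121.39) / 1490 = 35.91 / 1490 = 0.02410.
Specific discharge q = K · i = 0.3240 × 0.02410 = 0.007809 m/day.

0.00781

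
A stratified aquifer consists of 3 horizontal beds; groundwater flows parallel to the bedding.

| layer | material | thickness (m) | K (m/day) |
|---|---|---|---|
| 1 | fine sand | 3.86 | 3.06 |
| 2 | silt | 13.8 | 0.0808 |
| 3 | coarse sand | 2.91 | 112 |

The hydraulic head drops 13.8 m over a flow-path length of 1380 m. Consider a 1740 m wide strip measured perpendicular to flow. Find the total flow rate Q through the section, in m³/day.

Flow is parallel to layering, so each bed carries its own Darcy discharge and the transmissivities add.
Σ(K_i·b_i) = 3.06×3.86 + 0.0808×13.8 + 112×2.91 = 338.8 m²/day.
Hydraulic gradient i = Δh / L = 13.8 / 1380 = 0.01000.
Q = Σ(K_i·b_i) · W · i = 338.8 × 1740 × 0.01000 = 5896 m³/day.

5900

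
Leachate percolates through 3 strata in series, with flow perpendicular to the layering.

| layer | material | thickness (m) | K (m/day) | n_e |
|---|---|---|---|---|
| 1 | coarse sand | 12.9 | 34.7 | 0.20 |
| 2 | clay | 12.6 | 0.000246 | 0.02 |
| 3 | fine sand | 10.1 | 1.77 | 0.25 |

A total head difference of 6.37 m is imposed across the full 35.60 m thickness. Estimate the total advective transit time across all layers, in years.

118

With flow normal to the layers, continuity requires the same specific discharge q through every layer.
Σ(b_i/K_i) = 12.9/34.7 + 12.6/0.000246 + 10.1/1.77 = 51226 d.
q = Δh / Σ(b_i/K_i) = 6.37 / 51226 = 0.0001244 m/day.
In each layer the seepage velocity is v_i = q/n_i, so the layer transit time is t_i = b_i·n_i / q:
  layer 1 (coarse sand): t_1 = 12.9 × 0.20 / 0.0001244 = 20748 d
  layer 2 (clay): t_2 = 12.6 × 0.02 / 0.0001244 = 2027 d
  layer 3 (fine sand): t_3 = 10.1 × 0.25 / 0.0001244 = 20305 d
Total t = Σ t_i = 43079 days = 117.9 years.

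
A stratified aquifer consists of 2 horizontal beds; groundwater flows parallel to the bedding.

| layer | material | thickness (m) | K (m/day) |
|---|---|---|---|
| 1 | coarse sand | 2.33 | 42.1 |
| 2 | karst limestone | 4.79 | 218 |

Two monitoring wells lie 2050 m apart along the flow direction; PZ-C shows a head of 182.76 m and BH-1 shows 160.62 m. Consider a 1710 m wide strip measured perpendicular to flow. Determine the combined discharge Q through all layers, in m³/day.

21100

Flow is parallel to layering, so each bed carries its own Darcy discharge and the transmissivities add.
Σ(K_i·b_i) = 42.1×2.33 + 218×4.79 = 1142 m²/day.
Hydraulic gradient i = (182.76 − 160.62) / 2050 = 22.14 / 2050 = 0.01080.
Q = Σ(K_i·b_i) · W · i = 1142 × 1710 × 0.01080 = 21096 m³/day.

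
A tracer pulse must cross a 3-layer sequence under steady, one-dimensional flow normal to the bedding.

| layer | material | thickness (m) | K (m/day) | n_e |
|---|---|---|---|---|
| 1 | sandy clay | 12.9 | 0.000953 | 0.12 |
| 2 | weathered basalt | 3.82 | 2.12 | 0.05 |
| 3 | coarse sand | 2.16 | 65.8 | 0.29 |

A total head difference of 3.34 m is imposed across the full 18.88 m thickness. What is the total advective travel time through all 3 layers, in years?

26.2

With flow normal to the layers, continuity requires the same specific discharge q through every layer.
Σ(b_i/K_i) = 12.9/0.000953 + 3.82/2.12 + 2.16/65.8 = 13538 d.
q = Δh / Σ(b_i/K_i) = 3.34 / 13538 = 0.0002467 m/day.
In each layer the seepage velocity is v_i = q/n_i, so the layer transit time is t_i = b_i·n_i / q:
  layer 1 (sandy clay): t_1 = 12.9 × 0.12 / 0.0002467 = 6275 d
  layer 2 (weathered basalt): t_2 = 3.82 × 0.05 / 0.0002467 = 774.2 d
  layer 3 (coarse sand): t_3 = 2.16 × 0.29 / 0.0002467 = 2539 d
Total t = Σ t_i = 9588 days = 26.25 years.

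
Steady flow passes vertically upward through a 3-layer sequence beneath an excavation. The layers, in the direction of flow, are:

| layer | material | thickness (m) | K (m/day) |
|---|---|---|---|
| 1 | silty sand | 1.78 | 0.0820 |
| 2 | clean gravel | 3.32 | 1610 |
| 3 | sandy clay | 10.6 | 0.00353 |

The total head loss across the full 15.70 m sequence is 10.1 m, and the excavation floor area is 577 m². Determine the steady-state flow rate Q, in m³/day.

Flow is perpendicular to layering, so the layers act in series and the equivalent K is the thickness-weighted harmonic mean.
Total thickness L = 1.78 + 3.32 + 10.6 = 15.70 m.
Σ(b_i/K_i) = 1.78/0.0820 + 3.32/1610 + 10.6/0.00353 = 3025 d.
K_eq = L / Σ(b_i/K_i) = 15.70 / 3025 = 0.005191 m/day.
Q = K_eq · A · (Δh/L) = 0.005191 × 577 × (10.1/15.70) = 1.927 m³/day.

1.93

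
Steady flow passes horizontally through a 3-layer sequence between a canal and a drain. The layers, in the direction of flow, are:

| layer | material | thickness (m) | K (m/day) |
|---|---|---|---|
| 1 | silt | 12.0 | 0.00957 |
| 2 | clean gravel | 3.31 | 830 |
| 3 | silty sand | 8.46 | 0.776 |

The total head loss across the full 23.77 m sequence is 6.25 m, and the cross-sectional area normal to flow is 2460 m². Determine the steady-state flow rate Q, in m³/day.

Flow is perpendicular to layering, so the layers act in series and the equivalent K is the thickness-weighted harmonic mean.
Total thickness L = 12.0 + 3.31 + 8.46 = 23.77 m.
Σ(b_i/K_i) = 12.0/0.00957 + 3.31/830 + 8.46/0.776 = 1265 d.
K_eq = L / Σ(b_i/K_i) = 23.77 / 1265 = 0.01879 m/day.
Q = K_eq · A · (Δh/L) = 0.01879 × 2460 × (6.25/23.77) = 12.16 m³/day.

12.2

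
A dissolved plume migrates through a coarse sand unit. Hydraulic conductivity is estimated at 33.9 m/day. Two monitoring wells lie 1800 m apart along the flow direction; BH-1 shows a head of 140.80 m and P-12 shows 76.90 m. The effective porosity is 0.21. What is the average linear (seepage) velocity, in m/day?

Hydraulic gradient i = (140.80 − 76.90) / 1800 = 63.9 / 1800 = 0.03550.
Darcy flux q = K · i = 33.90 × 0.03550 = 1.203 m/day.
Seepage velocity v = q / n_e = 1.203 / 0.21 = 5.731 m/day.

5.73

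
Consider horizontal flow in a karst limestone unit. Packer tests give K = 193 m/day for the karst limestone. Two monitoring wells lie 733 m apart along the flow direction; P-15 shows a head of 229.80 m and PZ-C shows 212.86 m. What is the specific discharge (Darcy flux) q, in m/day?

4.46

Hydraulic gradient i = (229.80 − 212.86) / 733 = 16.94 / 733 = 0.02311.
Specific discharge q = K · i = 193.0 × 0.02311 = 4.460 m/day.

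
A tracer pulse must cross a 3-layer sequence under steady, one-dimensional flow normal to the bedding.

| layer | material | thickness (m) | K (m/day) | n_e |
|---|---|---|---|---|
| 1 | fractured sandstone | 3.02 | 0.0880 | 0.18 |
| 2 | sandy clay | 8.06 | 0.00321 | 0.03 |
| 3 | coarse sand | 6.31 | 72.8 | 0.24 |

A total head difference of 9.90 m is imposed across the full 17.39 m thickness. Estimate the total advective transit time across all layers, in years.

With flow normal to the layers, continuity requires the same specific discharge q through every layer.
Σ(b_i/K_i) = 3.02/0.0880 + 8.06/0.00321 + 6.31/72.8 = 2545 d.
q = Δh / Σ(b_i/K_i) = 9.90 / 2545 = 0.003890 m/day.
In each layer the seepage velocity is v_i = q/n_i, so the layer transit time is t_i = b_i·n_i / q:
  layer 1 (fractured sandstone): t_1 = 3.02 × 0.18 / 0.003890 = 139.8 d
  layer 2 (sandy clay): t_2 = 8.06 × 0.03 / 0.003890 = 62.17 d
  layer 3 (coarse sand): t_3 = 6.31 × 0.24 / 0.003890 = 389.4 d
Total t = Σ t_i = 591.3 days = 1.619 years.

1.62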